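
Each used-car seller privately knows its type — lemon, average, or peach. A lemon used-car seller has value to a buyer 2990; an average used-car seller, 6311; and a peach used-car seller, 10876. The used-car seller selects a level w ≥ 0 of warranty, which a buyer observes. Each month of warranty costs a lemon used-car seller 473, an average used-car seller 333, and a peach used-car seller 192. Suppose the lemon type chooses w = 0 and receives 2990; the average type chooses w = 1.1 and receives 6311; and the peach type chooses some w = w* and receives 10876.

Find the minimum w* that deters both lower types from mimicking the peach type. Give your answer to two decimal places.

Average type (on-path payoff 6311 − 333×1.1 = 5944.7) won't mimic when 5944.7 ≥ 10876 − 333·w*, i.e. w* ≥ 14.81.
Lemon type (on-path payoff 2990) won't mimic when 2990 ≥ 10876 − 473·w*, i.e. w* ≥ 16.67.
Both must hold, so w* = max(16.67, 14.81) = 16.67. The lemon type's constraint binds.

16.67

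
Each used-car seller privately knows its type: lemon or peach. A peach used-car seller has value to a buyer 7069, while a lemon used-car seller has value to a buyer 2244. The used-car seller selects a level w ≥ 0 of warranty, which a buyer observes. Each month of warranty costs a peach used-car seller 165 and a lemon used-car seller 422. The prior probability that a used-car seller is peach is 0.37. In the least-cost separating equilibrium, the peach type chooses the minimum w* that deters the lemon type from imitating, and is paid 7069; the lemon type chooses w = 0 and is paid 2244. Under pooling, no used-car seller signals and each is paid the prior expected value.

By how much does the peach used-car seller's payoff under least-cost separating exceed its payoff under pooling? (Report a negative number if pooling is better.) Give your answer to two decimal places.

Least-cost separating signal: w* solves 2244 = 7069 − 422·w*, so w* = (7069 − 2244)/422 ≈ 11.4336.
Peach type's separating payoff: 7069 − 165 × w* = 7069 − 165 × (7069 − 2244)/422 = 7069 − 796125/422 ≈ 5182.4479.
Pooling payoff: 0.37 × 7069 + 0.63 × 2244 = 4029.25.
Difference: 5182.4479 − 4029.25 = 1153.1979, i.e. 1153.20 to two decimal places.
The peach type prefers to separate.

1153.20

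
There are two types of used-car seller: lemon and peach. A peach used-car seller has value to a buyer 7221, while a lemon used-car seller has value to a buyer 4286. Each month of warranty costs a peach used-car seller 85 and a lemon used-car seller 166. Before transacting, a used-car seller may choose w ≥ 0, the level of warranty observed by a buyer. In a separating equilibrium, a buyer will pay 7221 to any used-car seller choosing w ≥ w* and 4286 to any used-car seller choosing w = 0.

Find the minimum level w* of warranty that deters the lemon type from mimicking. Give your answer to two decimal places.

17.68

A lemon used-car seller choosing w = 0 receives 4286.
Imitating at w* instead would pay 7221 at cost 166·w*, netting 7221 − 166·w*.
Indifference: 4286 = 7221 − 166·w*, so w* = (7221 − 4286) / 166 ≈ 17.68.
At w* the lemon type's incentive constraint just binds; the peach type strictly prefers w* since its per-unit cost is lower.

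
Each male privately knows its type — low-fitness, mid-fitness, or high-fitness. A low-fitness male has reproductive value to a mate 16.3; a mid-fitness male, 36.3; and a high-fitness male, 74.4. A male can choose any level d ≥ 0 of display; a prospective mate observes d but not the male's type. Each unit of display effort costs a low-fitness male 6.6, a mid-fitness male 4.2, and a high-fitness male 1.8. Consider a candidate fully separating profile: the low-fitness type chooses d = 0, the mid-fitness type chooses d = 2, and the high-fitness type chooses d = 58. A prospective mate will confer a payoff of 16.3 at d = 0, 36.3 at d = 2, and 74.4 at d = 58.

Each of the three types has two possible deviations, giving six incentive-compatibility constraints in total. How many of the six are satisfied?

3

Mid-fitness (own payoff 36.3 − 4.2×2 = 27.9): to d=0 gives 16.3 → no gain ✓; to d=58 gives 74.4 − 4.2×58 = -169.2 → no gain ✓.
High-fitness (own payoff 74.4 − 1.8×58 = -30): to d=0 gives 16.3 → profitable ✗; to d=2 gives 36.3 − 1.8×2 = 32.7 → profitable ✗.
Low-fitness (own payoff 16.3): to d=2 gives 36.3 − 6.6×2 = 23.1 → profitable ✗; to d=58 gives 74.4 − 6.6×58 = -308.4 → no gain ✓.
3 of the 6 constraints hold; not an equilibrium.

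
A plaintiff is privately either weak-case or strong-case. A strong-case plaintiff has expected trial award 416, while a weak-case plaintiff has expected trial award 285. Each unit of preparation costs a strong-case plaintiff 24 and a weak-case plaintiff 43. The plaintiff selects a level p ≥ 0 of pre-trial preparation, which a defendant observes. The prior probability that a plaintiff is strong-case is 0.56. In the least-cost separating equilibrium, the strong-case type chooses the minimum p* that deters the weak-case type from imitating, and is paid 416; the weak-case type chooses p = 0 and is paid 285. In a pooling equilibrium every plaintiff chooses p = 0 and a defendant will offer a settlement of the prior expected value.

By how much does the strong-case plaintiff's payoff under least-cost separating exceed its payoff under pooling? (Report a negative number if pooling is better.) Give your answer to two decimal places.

-15.48

Least-cost separating signal: p* solves 285 = 416 − 43·p*, so p* = (416 − 285)/43 ≈ 3.0465.
Strong-case type's separating payoff: 416 − 24 × p* = 416 − 24 × (416 − 285)/43 = 416 − 3144/43 ≈ 342.8837.
Pooling payoff: 0.56 × 416 + 0.44 × 285 = 358.36.
Difference: 342.8837 − 358.36 = -15.4763, i.e. -15.48 to two decimal places.
The strong-case type would prefer the pooling outcome.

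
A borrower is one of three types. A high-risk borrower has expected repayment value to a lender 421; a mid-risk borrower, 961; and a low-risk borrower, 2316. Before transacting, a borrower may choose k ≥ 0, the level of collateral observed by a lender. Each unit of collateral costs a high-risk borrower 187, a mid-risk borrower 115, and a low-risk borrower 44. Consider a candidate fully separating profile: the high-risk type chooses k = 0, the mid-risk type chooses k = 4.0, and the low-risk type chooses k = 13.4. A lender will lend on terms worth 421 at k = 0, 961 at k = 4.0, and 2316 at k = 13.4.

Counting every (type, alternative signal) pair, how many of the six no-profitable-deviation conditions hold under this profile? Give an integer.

5

Low-risk (own payoff 2316 − 44×13.4 = 1726.4): to k=0 gives 421 → no gain ✓; to k=4.0 gives 961 − 44×4.0 = 785 → no gain ✓.
High-risk (own payoff 421): to k=4.0 gives 961 − 187×4.0 = 213 → no gain ✓; to k=13.4 gives 2316 − 187×13.4 = -189.8 → no gain ✓.
Mid-risk (own payoff 961 − 115×4.0 = 501): to k=0 gives 421 → no gain ✓; to k=13.4 gives 2316 − 115×13.4 = 775 → profitable ✗.
5 of the 6 constraints hold; not an equilibrium.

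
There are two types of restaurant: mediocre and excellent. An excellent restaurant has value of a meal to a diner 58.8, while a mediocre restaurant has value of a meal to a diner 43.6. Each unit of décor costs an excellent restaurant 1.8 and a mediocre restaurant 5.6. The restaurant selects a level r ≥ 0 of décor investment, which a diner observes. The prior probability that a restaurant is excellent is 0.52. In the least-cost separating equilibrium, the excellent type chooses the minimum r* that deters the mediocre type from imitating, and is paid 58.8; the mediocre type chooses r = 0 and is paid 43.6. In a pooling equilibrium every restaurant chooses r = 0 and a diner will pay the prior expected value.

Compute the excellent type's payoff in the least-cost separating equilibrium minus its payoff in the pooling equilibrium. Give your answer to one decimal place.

2.4

Least-cost separating signal: r* solves 43.6 = 58.8 − 5.6·r*, so r* = (58.8 − 43.6)/5.6 ≈ 2.7143.
Excellent type's separating payoff: 58.8 − 1.8 × r* = 58.8 − 1.8 × (58.8 − 43.6)/5.6 = 58.8 − 27.36/5.6 ≈ 53.914.
Pooling payoff: 0.52 × 58.8 + 0.48 × 43.6 = 51.504.
Difference: 53.914 − 51.504 = 2.41, i.e. 2.4 to one decimal place.
The excellent type prefers to separate.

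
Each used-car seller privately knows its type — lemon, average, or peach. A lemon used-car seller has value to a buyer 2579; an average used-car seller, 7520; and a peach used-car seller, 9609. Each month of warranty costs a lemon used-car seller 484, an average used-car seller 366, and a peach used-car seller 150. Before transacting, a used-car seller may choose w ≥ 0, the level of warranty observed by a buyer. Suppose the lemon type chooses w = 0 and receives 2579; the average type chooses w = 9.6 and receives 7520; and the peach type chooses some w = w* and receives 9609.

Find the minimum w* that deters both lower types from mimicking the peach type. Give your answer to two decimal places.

15.31

Average type (on-path payoff 7520 − 366×9.6 = 4006.4) won't mimic when 4006.4 ≥ 9609 − 366·w*, i.e. w* ≥ 15.31.
Lemon type (on-path payoff 2579) won't mimic when 2579 ≥ 9609 − 484·w*, i.e. w* ≥ 14.52.
Both must hold, so w* = max(14.52, 15.31) = 15.31. The average type's constraint binds.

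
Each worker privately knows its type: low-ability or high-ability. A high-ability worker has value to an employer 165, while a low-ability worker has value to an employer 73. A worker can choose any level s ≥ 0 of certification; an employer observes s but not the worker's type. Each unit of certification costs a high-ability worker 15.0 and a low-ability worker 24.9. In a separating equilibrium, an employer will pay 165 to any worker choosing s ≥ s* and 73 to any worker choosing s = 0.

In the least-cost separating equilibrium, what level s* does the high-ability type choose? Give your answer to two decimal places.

A low-ability worker choosing s = 0 receives 73.
Imitating at s* instead would pay 165 at cost 24.9·s*, netting 165 − 24.9·s*.
Indifference: 73 = 165 − 24.9·s*, so s* = (165 − 73) / 24.9 ≈ 3.69.
This is the low-ability type's binding incentive-compatibility constraint; any s ≥ 3.69 sustains separation on that side.

3.69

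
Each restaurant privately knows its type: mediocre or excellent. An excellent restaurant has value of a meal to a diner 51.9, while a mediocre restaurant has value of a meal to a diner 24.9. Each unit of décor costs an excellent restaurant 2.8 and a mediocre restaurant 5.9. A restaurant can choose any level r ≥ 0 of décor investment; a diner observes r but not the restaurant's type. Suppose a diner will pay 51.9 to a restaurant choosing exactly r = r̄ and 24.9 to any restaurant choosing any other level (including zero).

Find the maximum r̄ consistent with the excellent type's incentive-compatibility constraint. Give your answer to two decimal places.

Choosing r̄ yields the excellent type 51.9 − 2.8·r̄; choosing zero yields 24.9.
The excellent type is indifferent at 51.9 − 2.8·r̄ = 24.9, i.e. r̄ = (51.9 − 24.9) / 2.8 ≈ 9.64.
For any r̄ above 9.64 the excellent type would rather pool at zero, so separation collapses.

9.64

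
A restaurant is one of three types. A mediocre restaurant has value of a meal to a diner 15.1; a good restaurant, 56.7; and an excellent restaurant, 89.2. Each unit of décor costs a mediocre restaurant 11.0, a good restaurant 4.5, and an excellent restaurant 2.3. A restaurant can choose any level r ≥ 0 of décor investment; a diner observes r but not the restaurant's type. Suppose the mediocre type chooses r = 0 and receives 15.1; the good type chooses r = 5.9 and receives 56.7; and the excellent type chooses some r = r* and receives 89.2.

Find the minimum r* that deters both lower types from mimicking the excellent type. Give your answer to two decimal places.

Good type (on-path payoff 56.7 − 4.5×5.9 = 30.15) won't mimic when 30.15 ≥ 89.2 − 4.5·r*, i.e. r* ≥ 13.12.
Mediocre type (on-path payoff 15.1) won't mimic when 15.1 ≥ 89.2 − 11.0·r*, i.e. r* ≥ 6.74.
Both must hold, so r* = max(6.74, 13.12) = 13.12. The good type's constraint binds.

13.12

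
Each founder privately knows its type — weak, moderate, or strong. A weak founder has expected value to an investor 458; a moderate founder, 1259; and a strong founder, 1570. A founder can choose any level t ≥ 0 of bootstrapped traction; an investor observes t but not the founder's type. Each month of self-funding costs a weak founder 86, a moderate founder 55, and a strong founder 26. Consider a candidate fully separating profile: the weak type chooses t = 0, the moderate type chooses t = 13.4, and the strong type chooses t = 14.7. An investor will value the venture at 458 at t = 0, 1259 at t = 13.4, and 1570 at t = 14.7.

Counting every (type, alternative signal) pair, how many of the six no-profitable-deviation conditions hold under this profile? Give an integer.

5

Weak (own payoff 458): to t=13.4 gives 1259 − 86×13.4 = 106.6 → no gain ✓; to t=14.7 gives 1570 − 86×14.7 = 305.8 → no gain ✓.
Moderate (own payoff 1259 − 55×13.4 = 522): to t=0 gives 458 → no gain ✓; to t=14.7 gives 1570 − 55×14.7 = 761.5 → profitable ✗.
Strong (own payoff 1570 − 26×14.7 = 1187.8): to t=0 gives 458 → no gain ✓; to t=13.4 gives 1259 − 26×13.4 = 910.6 → no gain ✓.
5 of the 6 constraints hold; not an equilibrium.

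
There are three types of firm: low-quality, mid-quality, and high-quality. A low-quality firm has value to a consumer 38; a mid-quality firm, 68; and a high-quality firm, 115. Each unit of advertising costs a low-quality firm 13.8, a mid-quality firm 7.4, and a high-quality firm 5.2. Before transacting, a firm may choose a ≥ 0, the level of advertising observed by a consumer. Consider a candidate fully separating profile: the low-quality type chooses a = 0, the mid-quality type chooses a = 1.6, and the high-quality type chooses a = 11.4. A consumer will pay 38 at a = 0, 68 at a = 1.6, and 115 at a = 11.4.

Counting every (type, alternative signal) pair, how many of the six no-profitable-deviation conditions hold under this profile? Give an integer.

4

High-quality (own payoff 115 − 5.2×11.4 = 55.72): to a=0 gives 38 → no gain ✓; to a=1.6 gives 68 − 5.2×1.6 = 59.68 → profitable ✗.
Mid-quality (own payoff 68 − 7.4×1.6 = 56.16): to a=0 gives 38 → no gain ✓; to a=11.4 gives 115 − 7.4×11.4 = 30.64 → no gain ✓.
Low-quality (own payoff 38): to a=1.6 gives 68 − 13.8×1.6 = 45.92 → profitable ✗; to a=11.4 gives 115 − 13.8×11.4 = -42.32 → no gain ✓.
4 of the 6 constraints hold; not an equilibrium.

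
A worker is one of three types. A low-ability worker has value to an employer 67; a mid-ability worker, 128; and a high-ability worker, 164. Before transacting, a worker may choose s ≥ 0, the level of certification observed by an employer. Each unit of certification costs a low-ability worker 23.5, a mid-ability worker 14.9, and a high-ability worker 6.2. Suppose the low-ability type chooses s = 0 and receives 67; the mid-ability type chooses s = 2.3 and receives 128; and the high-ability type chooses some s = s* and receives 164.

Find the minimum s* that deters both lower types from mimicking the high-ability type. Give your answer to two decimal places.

Low-ability type (on-path payoff 67) won't mimic when 67 ≥ 164 − 23.5·s*, i.e. s* ≥ 4.13.
Mid-ability type (on-path payoff 128 − 14.9×2.3 = 93.73) won't mimic when 93.73 ≥ 164 − 14.9·s*, i.e. s* ≥ 4.72.
Both must hold, so s* = max(4.13, 4.72) = 4.72. The mid-ability type's constraint binds.

4.72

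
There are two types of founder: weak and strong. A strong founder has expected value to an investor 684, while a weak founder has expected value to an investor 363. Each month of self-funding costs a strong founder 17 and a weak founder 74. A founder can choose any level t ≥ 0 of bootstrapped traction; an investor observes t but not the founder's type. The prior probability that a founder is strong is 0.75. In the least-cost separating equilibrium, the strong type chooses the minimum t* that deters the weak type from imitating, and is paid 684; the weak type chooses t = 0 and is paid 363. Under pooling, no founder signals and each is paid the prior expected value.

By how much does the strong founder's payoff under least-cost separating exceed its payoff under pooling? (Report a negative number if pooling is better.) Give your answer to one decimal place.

Least-cost separating signal: t* solves 363 = 684 − 74·t*, so t* = (684 − 363)/74 ≈ 4.3378.
Strong type's separating payoff: 684 − 17 × t* = 684 − 17 × (684 − 363)/74 = 684 − 5457/74 ≈ 610.257.
Pooling payoff: 0.75 × 684 + 0.25 × 363 = 603.75.
Difference: 610.257 − 603.75 = 6.507, i.e. 6.5 to one decimal place.
The strong type prefers to separate.

6.5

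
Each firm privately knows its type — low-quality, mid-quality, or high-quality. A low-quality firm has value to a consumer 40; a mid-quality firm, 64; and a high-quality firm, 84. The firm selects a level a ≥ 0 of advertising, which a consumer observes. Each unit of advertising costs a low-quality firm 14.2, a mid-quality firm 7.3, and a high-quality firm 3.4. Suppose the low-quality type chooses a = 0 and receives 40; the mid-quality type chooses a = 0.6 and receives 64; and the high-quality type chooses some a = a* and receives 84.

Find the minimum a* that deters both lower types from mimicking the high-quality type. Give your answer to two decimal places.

Mid-quality type (on-path payoff 64 − 7.3×0.6 = 59.62) won't mimic when 59.62 ≥ 84 − 7.3·a*, i.e. a* ≥ 3.34.
Low-quality type (on-path payoff 40) won't mimic when 40 ≥ 84 − 14.2·a*, i.e. a* ≥ 3.10.
Both must hold, so a* = max(3.10, 3.34) = 3.34. The mid-quality type's constraint binds.

3.34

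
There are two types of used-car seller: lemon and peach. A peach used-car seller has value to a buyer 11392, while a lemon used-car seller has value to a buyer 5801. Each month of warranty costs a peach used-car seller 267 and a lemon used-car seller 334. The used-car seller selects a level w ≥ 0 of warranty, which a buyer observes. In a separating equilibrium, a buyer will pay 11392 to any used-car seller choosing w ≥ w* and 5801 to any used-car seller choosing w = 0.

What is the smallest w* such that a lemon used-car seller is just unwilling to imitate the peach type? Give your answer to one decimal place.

A lemon used-car seller choosing w = 0 receives 5801.
Imitating at w* instead would pay 11392 at cost 334·w*, netting 11392 − 334·w*.
Indifference: 5801 = 11392 − 334·w*, so w* = (11392 − 5801) / 334 ≈ 16.7.
At w* the lemon type's incentive constraint just binds; the peach type strictly prefers w* since its per-unit cost is lower.

16.7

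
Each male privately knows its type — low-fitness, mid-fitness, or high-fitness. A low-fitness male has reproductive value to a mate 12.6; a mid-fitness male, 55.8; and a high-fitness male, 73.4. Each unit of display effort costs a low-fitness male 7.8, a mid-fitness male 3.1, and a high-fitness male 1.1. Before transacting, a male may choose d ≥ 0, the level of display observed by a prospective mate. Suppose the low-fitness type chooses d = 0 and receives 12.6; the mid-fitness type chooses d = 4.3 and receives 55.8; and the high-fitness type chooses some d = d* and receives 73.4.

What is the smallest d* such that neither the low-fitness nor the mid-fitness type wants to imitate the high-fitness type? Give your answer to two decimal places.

9.98

Mid-fitness type (on-path payoff 55.8 − 3.1×4.3 = 42.47) won't mimic when 42.47 ≥ 73.4 − 3.1·d*, i.e. d* ≥ 9.98.
Low-fitness type (on-path payoff 12.6) won't mimic when 12.6 ≥ 73.4 − 7.8·d*, i.e. d* ≥ 7.79.
Both must hold, so d* = max(7.79, 9.98) = 9.98. The mid-fitness type's constraint binds.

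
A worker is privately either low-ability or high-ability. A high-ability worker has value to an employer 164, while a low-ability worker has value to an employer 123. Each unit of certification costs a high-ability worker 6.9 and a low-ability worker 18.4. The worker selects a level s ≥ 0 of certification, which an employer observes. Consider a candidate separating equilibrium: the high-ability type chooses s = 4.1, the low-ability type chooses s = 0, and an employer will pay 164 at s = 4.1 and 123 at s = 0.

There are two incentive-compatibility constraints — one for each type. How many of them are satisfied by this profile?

2

High-ability type: signal → 164 − 6.9 × 4.1 = 135.71; deviate to 0 → 123. IC holds (135.71 ≥ 123).
Low-ability type: stay at 0 → 123; mimic → 164 − 18.4 × 4.1 = 88.56. IC holds (123 ≥ 88.56).
2 of 2 constraints hold, so this is a separating equilibrium.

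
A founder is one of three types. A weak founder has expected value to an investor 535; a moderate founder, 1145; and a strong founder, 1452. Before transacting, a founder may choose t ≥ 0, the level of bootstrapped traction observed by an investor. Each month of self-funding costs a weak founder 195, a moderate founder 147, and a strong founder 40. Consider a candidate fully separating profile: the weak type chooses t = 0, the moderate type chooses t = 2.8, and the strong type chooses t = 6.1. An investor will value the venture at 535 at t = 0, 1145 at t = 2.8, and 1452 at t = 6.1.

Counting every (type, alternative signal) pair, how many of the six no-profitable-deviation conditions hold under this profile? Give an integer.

5

Moderate (own payoff 1145 − 147×2.8 = 733.4): to t=0 gives 535 → no gain ✓; to t=6.1 gives 1452 − 147×6.1 = 555.3 → no gain ✓.
Strong (own payoff 1452 − 40×6.1 = 1208): to t=0 gives 535 → no gain ✓; to t=2.8 gives 1145 − 40×2.8 = 1033 → no gain ✓.
Weak (own payoff 535): to t=2.8 gives 1145 − 195×2.8 = 599 → profitable ✗; to t=6.1 gives 1452 − 195×6.1 = 262.5 → no gain ✓.
5 of the 6 constraints hold; not an equilibrium.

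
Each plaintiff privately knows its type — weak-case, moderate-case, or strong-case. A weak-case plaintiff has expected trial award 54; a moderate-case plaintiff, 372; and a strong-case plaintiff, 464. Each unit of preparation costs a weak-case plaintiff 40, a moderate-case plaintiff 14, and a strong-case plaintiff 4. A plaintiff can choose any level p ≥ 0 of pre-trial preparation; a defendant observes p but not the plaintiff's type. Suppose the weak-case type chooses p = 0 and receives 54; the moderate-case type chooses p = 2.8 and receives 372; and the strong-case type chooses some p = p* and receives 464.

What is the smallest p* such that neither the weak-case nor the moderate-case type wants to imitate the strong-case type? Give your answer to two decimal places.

Moderate-case type (on-path payoff 372 − 14×2.8 = 332.8) won't mimic when 332.8 ≥ 464 − 14·p*, i.e. p* ≥ 9.37.
Weak-case type (on-path payoff 54) won't mimic when 54 ≥ 464 − 40·p*, i.e. p* ≥ 10.25.
Both must hold, so p* = max(10.25, 9.37) = 10.25. The weak-case type's constraint binds.

10.25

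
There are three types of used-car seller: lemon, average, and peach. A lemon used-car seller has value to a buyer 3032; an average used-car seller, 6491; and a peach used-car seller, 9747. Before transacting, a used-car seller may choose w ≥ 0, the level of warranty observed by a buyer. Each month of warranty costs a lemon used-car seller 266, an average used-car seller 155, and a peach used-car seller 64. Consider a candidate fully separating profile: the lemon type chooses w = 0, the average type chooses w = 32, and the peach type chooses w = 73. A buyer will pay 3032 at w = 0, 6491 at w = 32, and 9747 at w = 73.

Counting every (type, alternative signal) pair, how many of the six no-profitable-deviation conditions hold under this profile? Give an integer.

Peach (own payoff 9747 − 64×73 = 5075): to w=0 gives 3032 → no gain ✓; to w=32 gives 6491 − 64×32 = 4443 → no gain ✓.
Average (own payoff 6491 − 155×32 = 1531): to w=0 gives 3032 → profitable ✗; to w=73 gives 9747 − 155×73 = -1568 → no gain ✓.
Lemon (own payoff 3032): to w=32 gives 6491 − 266×32 = -2021 → no gain ✓; to w=73 gives 9747 − 266×73 = -9671 → no gain ✓.
5 of the 6 constraints hold; not an equilibrium.

5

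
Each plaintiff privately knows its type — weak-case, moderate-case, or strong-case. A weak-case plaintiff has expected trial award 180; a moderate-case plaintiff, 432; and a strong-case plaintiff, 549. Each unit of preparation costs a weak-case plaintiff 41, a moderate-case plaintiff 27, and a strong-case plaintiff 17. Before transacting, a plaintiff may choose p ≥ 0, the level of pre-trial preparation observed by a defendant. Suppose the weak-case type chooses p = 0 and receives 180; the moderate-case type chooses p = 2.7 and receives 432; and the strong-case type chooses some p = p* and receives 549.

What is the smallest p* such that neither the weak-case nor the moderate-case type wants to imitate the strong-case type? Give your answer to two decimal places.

Weak-case type (on-path payoff 180) won't mimic when 180 ≥ 549 − 41·p*, i.e. p* ≥ 9.00.
Moderate-case type (on-path payoff 432 − 27×2.7 = 359.1) won't mimic when 359.1 ≥ 549 − 27·p*, i.e. p* ≥ 7.03.
Both must hold, so p* = max(9.00, 7.03) = 9.00. The weak-case type's constraint binds.

9.00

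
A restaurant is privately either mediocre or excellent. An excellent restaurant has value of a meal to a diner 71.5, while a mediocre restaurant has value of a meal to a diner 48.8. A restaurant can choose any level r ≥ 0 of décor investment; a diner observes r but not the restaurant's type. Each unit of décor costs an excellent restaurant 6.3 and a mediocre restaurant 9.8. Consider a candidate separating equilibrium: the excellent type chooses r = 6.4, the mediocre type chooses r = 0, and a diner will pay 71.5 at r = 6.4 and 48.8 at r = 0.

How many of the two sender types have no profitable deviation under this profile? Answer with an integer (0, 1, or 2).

1

Excellent type: signal → 71.5 − 6.3 × 6.4 = 31.18; deviate to 0 → 48.8. IC fails (31.18 < 48.8).
Mediocre type: stay at 0 → 48.8; mimic → 71.5 − 9.8 × 6.4 = 8.78. IC holds (48.8 ≥ 8.78).
1 of 2 constraints hold, so this profile is not an equilibrium.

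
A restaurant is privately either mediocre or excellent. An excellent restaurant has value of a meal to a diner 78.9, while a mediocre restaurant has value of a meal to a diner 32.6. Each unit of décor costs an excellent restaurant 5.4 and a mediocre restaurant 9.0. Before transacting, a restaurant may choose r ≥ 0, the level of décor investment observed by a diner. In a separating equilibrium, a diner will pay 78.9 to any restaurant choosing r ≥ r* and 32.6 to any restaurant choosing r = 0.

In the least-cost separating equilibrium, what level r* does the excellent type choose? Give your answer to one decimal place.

5.1

A mediocre restaurant choosing r = 0 receives 32.6.
Imitating at r* instead would pay 78.9 at cost 9.0·r*, netting 78.9 − 9.0·r*.
Indifference: 32.6 = 78.9 − 9.0·r*, so r* = (78.9 − 32.6) / 9.0 ≈ 5.1.
This is the mediocre type's binding incentive-compatibility constraint; any r ≥ 5.1 sustains separation on that side.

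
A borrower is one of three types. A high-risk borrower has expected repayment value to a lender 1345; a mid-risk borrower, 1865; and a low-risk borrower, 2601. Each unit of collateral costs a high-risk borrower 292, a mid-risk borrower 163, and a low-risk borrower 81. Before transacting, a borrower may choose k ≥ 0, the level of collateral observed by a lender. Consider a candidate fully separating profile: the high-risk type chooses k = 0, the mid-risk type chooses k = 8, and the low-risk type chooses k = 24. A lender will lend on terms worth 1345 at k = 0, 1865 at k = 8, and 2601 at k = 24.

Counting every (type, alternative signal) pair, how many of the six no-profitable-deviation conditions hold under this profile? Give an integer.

3

Mid-risk (own payoff 1865 − 163×8 = 561): to k=0 gives 1345 → profitable ✗; to k=24 gives 2601 − 163×24 = -1311 → no gain ✓.
High-risk (own payoff 1345): to k=8 gives 1865 − 292×8 = -471 → no gain ✓; to k=24 gives 2601 − 292×24 = -4407 → no gain ✓.
Low-risk (own payoff 2601 − 81×24 = 657): to k=0 gives 1345 → profitable ✗; to k=8 gives 1865 − 81×8 = 1217 → profitable ✗.
3 of the 6 constraints hold; not an equilibrium.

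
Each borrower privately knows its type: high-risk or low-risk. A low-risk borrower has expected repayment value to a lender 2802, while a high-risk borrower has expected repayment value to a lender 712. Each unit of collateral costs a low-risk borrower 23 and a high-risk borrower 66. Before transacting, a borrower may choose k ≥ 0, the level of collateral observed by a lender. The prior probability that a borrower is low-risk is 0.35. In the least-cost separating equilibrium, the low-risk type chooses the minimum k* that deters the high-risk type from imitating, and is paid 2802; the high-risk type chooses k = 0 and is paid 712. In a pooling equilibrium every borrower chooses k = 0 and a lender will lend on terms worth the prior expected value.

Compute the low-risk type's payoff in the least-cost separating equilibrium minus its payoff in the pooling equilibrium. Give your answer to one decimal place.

630.2

Least-cost separating signal: k* solves 712 = 2802 − 66·k*, so k* = (2802 − 712)/66 ≈ 31.6667.
Low-risk type's separating payoff: 2802 − 23 × k* = 2802 − 23 × (2802 − 712)/66 = 2802 − 48070/66 ≈ 2073.667.
Pooling payoff: 0.35 × 2802 + 0.65 × 712 = 1443.5.
Difference: 2073.667 − 1443.5 = 630.167, i.e. 630.2 to one decimal place.
The low-risk type prefers to separate.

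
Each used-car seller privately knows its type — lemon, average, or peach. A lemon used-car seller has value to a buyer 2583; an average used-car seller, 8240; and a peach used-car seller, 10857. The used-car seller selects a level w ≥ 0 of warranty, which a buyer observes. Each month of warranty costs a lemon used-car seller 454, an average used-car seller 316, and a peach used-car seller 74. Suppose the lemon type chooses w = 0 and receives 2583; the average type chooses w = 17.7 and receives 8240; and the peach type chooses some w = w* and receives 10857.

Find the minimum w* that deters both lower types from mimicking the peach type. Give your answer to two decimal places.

Lemon type (on-path payoff 2583) won't mimic when 2583 ≥ 10857 − 454·w*, i.e. w* ≥ 18.22.
Average type (on-path payoff 8240 − 316×17.7 = 2646.8) won't mimic when 2646.8 ≥ 10857 − 316·w*, i.e. w* ≥ 25.98.
Both must hold, so w* = max(18.22, 25.98) = 25.98. The average type's constraint binds.

25.98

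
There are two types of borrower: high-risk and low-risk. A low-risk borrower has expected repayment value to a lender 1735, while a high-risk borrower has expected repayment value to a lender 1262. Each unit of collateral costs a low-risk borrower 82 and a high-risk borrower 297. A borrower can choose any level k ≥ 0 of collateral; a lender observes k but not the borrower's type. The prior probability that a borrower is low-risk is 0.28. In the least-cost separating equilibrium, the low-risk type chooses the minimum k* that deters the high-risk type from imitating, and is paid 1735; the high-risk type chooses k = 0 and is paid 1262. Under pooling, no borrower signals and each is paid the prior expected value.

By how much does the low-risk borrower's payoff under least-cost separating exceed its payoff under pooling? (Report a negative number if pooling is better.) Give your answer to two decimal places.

Least-cost separating signal: k* solves 1262 = 1735 − 297·k*, so k* = (1735 − 1262)/297 ≈ 1.5926.
Low-risk type's separating payoff: 1735 − 82 × k* = 1735 − 82 × (1735 − 1262)/297 = 1735 − 38786/297 ≈ 1604.4074.
Pooling payoff: 0.28 × 1735 + 0.72 × 1262 = 1394.44.
Difference: 1604.4074 − 1394.44 = 209.9674, i.e. 209.97 to two decimal places.
The low-risk type prefers to separate.

209.97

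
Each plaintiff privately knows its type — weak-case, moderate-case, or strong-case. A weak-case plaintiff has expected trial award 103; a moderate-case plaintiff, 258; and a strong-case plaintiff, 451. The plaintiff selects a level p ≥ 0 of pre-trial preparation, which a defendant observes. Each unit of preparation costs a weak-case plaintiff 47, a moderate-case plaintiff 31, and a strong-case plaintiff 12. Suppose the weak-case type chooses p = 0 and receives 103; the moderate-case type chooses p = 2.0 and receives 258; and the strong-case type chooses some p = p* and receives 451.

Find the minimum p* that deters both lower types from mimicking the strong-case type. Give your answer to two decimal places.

8.23

Moderate-case type (on-path payoff 258 − 31×2.0 = 196) won't mimic when 196 ≥ 451 − 31·p*, i.e. p* ≥ 8.23.
Weak-case type (on-path payoff 103) won't mimic when 103 ≥ 451 − 47·p*, i.e. p* ≥ 7.40.
Both must hold, so p* = max(7.40, 8.23) = 8.23. The moderate-case type's constraint binds.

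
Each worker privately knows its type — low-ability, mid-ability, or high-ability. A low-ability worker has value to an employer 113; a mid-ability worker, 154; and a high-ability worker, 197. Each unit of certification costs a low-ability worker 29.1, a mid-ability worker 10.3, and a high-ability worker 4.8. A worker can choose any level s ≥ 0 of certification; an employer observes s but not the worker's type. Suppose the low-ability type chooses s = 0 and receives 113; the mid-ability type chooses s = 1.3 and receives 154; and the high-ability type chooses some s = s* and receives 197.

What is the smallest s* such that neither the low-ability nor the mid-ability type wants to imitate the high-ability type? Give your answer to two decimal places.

Low-ability type (on-path payoff 113) won't mimic when 113 ≥ 197 − 29.1·s*, i.e. s* ≥ 2.89.
Mid-ability type (on-path payoff 154 − 10.3×1.3 = 140.61) won't mimic when 140.61 ≥ 197 − 10.3·s*, i.e. s* ≥ 5.47.
Both must hold, so s* = max(2.89, 5.47) = 5.47. The mid-ability type's constraint binds.

5.47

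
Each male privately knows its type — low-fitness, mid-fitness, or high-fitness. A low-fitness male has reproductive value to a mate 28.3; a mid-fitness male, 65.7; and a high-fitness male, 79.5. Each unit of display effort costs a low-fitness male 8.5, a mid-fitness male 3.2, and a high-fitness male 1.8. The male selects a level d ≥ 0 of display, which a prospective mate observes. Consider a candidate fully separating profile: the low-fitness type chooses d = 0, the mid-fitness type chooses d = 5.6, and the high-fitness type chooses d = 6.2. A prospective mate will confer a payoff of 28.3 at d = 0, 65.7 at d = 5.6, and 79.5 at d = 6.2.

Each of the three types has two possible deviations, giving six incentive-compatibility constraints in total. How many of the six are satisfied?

5

Low-fitness (own payoff 28.3): to d=5.6 gives 65.7 − 8.5×5.6 = 18.1 → no gain ✓; to d=6.2 gives 79.5 − 8.5×6.2 = 26.8 → no gain ✓.
Mid-fitness (own payoff 65.7 − 3.2×5.6 = 47.78): to d=0 gives 28.3 → no gain ✓; to d=6.2 gives 79.5 − 3.2×6.2 = 59.66 → profitable ✗.
High-fitness (own payoff 79.5 − 1.8×6.2 = 68.34): to d=0 gives 28.3 → no gain ✓; to d=5.6 gives 65.7 − 1.8×5.6 = 55.62 → no gain ✓.
5 of the 6 constraints hold; not an equilibrium.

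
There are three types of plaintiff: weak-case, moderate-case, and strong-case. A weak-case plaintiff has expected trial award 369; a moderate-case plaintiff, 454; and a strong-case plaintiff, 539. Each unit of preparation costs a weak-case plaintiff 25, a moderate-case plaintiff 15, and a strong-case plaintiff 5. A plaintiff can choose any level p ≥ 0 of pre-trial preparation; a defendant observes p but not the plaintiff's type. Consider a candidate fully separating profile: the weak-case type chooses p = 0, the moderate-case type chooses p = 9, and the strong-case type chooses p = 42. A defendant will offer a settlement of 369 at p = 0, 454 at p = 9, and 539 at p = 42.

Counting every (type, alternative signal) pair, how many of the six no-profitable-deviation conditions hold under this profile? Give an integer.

Weak-case (own payoff 369): to p=9 gives 454 − 25×9 = 229 → no gain ✓; to p=42 gives 539 − 25×42 = -511 → no gain ✓.
Strong-case (own payoff 539 − 5×42 = 329): to p=0 gives 369 → profitable ✗; to p=9 gives 454 − 5×9 = 409 → profitable ✗.
Moderate-case (own payoff 454 − 15×9 = 319): to p=0 gives 369 → profitable ✗; to p=42 gives 539 − 15×42 = -91 → no gain ✓.
3 of the 6 constraints hold; not an equilibrium.

3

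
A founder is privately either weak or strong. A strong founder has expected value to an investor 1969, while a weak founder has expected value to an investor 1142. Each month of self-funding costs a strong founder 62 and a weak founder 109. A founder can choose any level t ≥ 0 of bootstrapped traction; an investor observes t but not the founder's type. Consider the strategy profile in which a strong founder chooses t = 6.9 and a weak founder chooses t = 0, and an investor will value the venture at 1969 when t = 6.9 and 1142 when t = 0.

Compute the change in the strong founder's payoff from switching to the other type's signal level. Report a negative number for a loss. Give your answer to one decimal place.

-399.2

Playing t = 6.9 the strong founder receives 1969 − 62 × 6.9 = 1541.2.
Deviating to t = 0 yields 1142 instead.
Gain from deviating: 1142 − 1541.2 = -399.2.
The gain is negative, so the strong type's incentive-compatibility constraint is satisfied.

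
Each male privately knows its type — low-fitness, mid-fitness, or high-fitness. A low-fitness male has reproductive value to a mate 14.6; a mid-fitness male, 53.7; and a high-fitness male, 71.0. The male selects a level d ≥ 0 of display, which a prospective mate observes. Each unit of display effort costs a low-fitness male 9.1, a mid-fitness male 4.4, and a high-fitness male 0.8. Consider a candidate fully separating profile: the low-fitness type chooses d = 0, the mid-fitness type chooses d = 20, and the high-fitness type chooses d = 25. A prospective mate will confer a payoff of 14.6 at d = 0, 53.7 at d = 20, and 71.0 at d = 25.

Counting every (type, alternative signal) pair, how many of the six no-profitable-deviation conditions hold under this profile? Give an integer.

Mid-fitness (own payoff 53.7 − 4.4×20 = -34.3): to d=0 gives 14.6 → profitable ✗; to d=25 gives 71.0 − 4.4×25 = -39 → no gain ✓.
High-fitness (own payoff 71.0 − 0.8×25 = 51): to d=0 gives 14.6 → no gain ✓; to d=20 gives 53.7 − 0.8×20 = 37.7 → no gain ✓.
Low-fitness (own payoff 14.6): to d=20 gives 53.7 − 9.1×20 = -128.3 → no gain ✓; to d=25 gives 71.0 − 9.1×25 = -156.5 → no gain ✓.
5 of the 6 constraints hold; not an equilibrium.

5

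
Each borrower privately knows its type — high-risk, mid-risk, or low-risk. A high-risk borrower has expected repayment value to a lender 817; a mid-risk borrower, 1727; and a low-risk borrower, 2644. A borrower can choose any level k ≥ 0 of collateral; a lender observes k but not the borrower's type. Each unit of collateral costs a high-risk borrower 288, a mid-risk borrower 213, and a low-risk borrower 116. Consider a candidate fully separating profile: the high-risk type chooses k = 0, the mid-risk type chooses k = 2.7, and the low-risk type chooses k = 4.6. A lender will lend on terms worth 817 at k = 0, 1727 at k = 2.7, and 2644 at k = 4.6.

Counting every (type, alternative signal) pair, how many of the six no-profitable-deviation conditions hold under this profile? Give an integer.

Low-risk (own payoff 2644 − 116×4.6 = 2110.4): to k=0 gives 817 → no gain ✓; to k=2.7 gives 1727 − 116×2.7 = 1413.8 → no gain ✓.
High-risk (own payoff 817): to k=2.7 gives 1727 − 288×2.7 = 949.4 → profitable ✗; to k=4.6 gives 2644 − 288×4.6 = 1319.2 → profitable ✗.
Mid-risk (own payoff 1727 − 213×2.7 = 1151.9): to k=0 gives 817 → no gain ✓; to k=4.6 gives 2644 − 213×4.6 = 1664.2 → profitable ✗.
3 of the 6 constraints hold; not an equilibrium.

3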